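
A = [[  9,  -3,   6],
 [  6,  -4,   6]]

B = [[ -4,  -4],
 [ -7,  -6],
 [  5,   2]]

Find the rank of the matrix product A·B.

2

First compute AB:
[[ 15,  -6],
 [ 34,  12]]
Now row reduce the product.
R2 ← R2 − (34/15)·R1: [0, 128/5]
2 nonzero rows, so rank(AB) = 2.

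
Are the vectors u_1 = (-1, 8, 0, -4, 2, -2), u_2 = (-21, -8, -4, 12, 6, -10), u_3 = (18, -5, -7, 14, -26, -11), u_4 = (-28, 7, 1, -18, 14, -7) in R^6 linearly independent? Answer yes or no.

yes

Form the matrix with these vectors as rows and row reduce.
R2 ← R2 − (21)·R1: [0, -176, -4, 96, -36, 32]
R3 ← R3 + (18)·R1: [0, 139, -7, -58, 10, -47]
R4 ← R4 − (28)·R1: [0, -217, 1, 94, -42, 49]
R3 ← R3 + (139/176)·R2: [0, 0, -447/44, 196/11, -811/44, -239/11]
R4 ← R4 − (217/176)·R2: [0, 0, 261/44, -268/11, 105/44, 105/11]
R4 ← R4 + (87/149)·R3: [0, 0, 0, -2080/149, -1248/149, -468/149]
4 nonzero rows, so the 4 vectors span a space of dimension 4.
Since 4 = 4, the vectors are linearly independent.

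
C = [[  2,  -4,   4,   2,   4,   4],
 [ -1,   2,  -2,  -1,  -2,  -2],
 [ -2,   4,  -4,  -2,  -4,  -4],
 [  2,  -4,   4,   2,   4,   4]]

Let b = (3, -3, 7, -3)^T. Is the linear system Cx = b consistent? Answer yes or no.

no

Row reduce the augmented matrix [C | b].
R2 ← R2 + (1/2)·R1: [0, 0, 0, 0, 0, 0, -3/2]
R3 ← R3 + R1: [0, 0, 0, 0, 0, 0, 10]
R4 ← R4 − R1: [0, 0, 0, 0, 0, 0, -6]
R3 ← R3 + (20/3)·R2: [0, 0, 0, 0, 0, 0, 0]
R4 ← R4 − (4)·R2: [0, 0, 0, 0, 0, 0, 0]
The echelon form has 2 nonzero rows; the last pivot sits in the augmented column, so rank(C) = 1 but rank([C|b]) = 2.
Since the ranks differ, the system is inconsistent.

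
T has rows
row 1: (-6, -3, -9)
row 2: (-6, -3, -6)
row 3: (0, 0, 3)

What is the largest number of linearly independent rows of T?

2

Row reduce to echelon form.
R2 ← R2 − R1: [0, 0, 3]
R3 ← R3 − R2: [0, 0, 0]
Echelon form has 2 nonzero rows, so rank(T) = 2.
The rank gives the maximum number of linearly independent rows: 2.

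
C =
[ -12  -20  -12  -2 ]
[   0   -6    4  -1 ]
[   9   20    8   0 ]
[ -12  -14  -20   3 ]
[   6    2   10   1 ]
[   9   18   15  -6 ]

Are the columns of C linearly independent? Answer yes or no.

no

Row reduce C to echelon form.
R3 ← R3 + (3/4)·R1: [0, 5, -1, -3/2]
R4 ← R4 − R1: [0, 6, -8, 5]
R5 ← R5 + (1/2)·R1: [0, -8, 4, 0]
R6 ← R6 + (3/4)·R1: [0, 3, 6, -15/2]
R3 ← R3 + (5/6)·R2: [0, 0, 7/3, -7/3]
R4 ← R4 + R2: [0, 0, -4, 4]
R5 ← R5 − (4/3)·R2: [0, 0, -4/3, 4/3]
R6 ← R6 + (1/2)·R2: [0, 0, 8, -8]
R4 ← R4 + (12/7)·R3: [0, 0, 0, 0]
R5 ← R5 + (4/7)·R3: [0, 0, 0, 0]
R6 ← R6 − (24/7)·R3: [0, 0, 0, 0]
3 pivots among 4 columns.
Only 3 < 4 pivot columns, so the columns are linearly dependent.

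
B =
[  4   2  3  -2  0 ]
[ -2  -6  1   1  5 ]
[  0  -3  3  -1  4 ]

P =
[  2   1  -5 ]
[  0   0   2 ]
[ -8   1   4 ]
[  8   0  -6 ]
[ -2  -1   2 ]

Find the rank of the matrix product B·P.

3

First compute BP:
[[-32,   7,   8],
 [-14,  -6,   6],
 [-40,  -1,  20]]
Now row reduce the product.
R2 ← R2 − (7/16)·R1: [0, -145/16, 5/2]
R3 ← R3 − (5/4)·R1: [0, -39/4, 10]
R3 ← R3 − (156/145)·R2: [0, 0, 212/29]
3 nonzero rows, so rank(BP) = 3.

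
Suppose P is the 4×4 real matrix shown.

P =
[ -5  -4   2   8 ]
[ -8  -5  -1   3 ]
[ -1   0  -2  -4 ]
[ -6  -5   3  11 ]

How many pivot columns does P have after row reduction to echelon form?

2

Row reduce to echelon form.
R2 ← R2 − (8/5)·R1: [0, 7/5, -21/5, -49/5]
R3 ← R3 − (1/5)·R1: [0, 4/5, -12/5, -28/5]
R4 ← R4 − (6/5)·R1: [0, -1/5, 3/5, 7/5]
R3 ← R3 − (4/7)·R2: [0, 0, 0, 0]
R4 ← R4 + (1/7)·R2: [0, 0, 0, 0]
Echelon form has 2 nonzero rows, so rank(P) = 2.
Each nonzero row contributes one pivot column: 2 pivot columns.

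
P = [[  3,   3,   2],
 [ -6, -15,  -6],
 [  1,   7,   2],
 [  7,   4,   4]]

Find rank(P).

Row reduce to echelon form.
R2 ← R2 + (2)·R1: [0, -9, -2]
R3 ← R3 − (1/3)·R1: [0, 6, 4/3]
R4 ← R4 − (7/3)·R1: [0, -3, -2/3]
R3 ← R3 + (2/3)·R2: [0, 0, 0]
R4 ← R4 − (1/3)·R2: [0, 0, 0]
Echelon form has 2 nonzero rows, so rank(P) = 2.

2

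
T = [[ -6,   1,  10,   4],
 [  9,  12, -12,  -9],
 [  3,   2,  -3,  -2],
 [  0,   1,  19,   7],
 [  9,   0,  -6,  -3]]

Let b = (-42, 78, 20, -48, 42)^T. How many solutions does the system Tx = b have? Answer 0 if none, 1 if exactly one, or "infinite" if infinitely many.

infinite

Row reduce the augmented matrix [T | b].
R2 ← R2 + (3/2)·R1: [0, 27/2, 3, -3, 15]
R3 ← R3 + (1/2)·R1: [0, 5/2, 2, 0, -1]
R5 ← R5 + (3/2)·R1: [0, 3/2, 9, 3, -21]
R3 ← R3 − (5/27)·R2: [0, 0, 13/9, 5/9, -34/9]
R4 ← R4 − (2/27)·R2: [0, 0, 169/9, 65/9, -442/9]
R5 ← R5 − (1/9)·R2: [0, 0, 26/3, 10/3, -68/3]
R4 ← R4 − (13)·R3: [0, 0, 0, 0, 0]
R5 ← R5 − (6)·R3: [0, 0, 0, 0, 0]
The echelon form has 3 nonzero rows, and every pivot lies in the first 4 columns, so rank(T) = rank([T|b]) = 3.
The system is consistent.
rank = 3 < 4 unknowns, so there are infinitely many solutions.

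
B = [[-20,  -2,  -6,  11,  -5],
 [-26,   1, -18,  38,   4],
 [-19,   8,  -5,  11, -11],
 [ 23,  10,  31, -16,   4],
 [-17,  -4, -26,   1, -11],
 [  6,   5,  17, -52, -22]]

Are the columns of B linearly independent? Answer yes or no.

yes

Row reduce B to echelon form.
R2 ← R2 − (13/10)·R1: [0, 18/5, -51/5, 237/10, 21/2]
R3 ← R3 − (19/20)·R1: [0, 99/10, 7/10, 11/20, -25/4]
R4 ← R4 + (23/20)·R1: [0, 77/10, 241/10, -67/20, -7/4]
R5 ← R5 − (17/20)·R1: [0, -23/10, -209/10, -167/20, -27/4]
R6 ← R6 + (3/10)·R1: [0, 22/5, 76/5, -487/10, -47/2]
R3 ← R3 − (11/4)·R2: [0, 0, 115/4, -517/8, -281/8]
R4 ← R4 − (77/36)·R2: [0, 0, 551/12, -1297/24, -581/24]
R5 ← R5 + (23/36)·R2: [0, 0, -329/12, 163/24, -1/24]
R6 ← R6 − (11/9)·R2: [0, 0, 83/3, -233/3, -109/3]
R4 ← R4 − (551/345)·R3: [0, 0, 0, 16964/345, 11002/345]
R5 ← R5 + (329/345)·R3: [0, 0, 0, -37837/690, -23141/690]
R6 ← R6 − (332/345)·R3: [0, 0, 0, -10679/690, -1747/690]
R5 ← R5 + (37837/33928)·R4: [0, 0, 0, 0, 34375/16964]
R6 ← R6 + (10679/33928)·R4: [0, 0, 0, 0, 127325/16964]
R6 ← R6 − (463/125)·R5: [0, 0, 0, 0, 0]
5 pivots among 5 columns.
Every column is a pivot column, so the columns are linearly independent.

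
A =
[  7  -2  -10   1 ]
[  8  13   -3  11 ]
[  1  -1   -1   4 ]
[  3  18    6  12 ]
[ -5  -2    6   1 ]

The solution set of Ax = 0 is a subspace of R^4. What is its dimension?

Row reduce to echelon form.
R2 ← R2 − (8/7)·R1: [0, 107/7, 59/7, 69/7]
R3 ← R3 − (1/7)·R1: [0, -5/7, 3/7, 27/7]
R4 ← R4 − (3/7)·R1: [0, 132/7, 72/7, 81/7]
R5 ← R5 + (5/7)·R1: [0, -24/7, -8/7, 12/7]
R3 ← R3 + (5/107)·R2: [0, 0, 88/107, 462/107]
R4 ← R4 − (132/107)·R2: [0, 0, -12/107, -63/107]
R5 ← R5 + (24/107)·R2: [0, 0, 80/107, 420/107]
R4 ← R4 + (3/22)·R3: [0, 0, 0, 0]
R5 ← R5 − (10/11)·R3: [0, 0, 0, 0]
3 nonzero rows, so rank(A) = 3.
A has 4 columns; by rank–nullity, nullity = 4 − 3 = 1.

1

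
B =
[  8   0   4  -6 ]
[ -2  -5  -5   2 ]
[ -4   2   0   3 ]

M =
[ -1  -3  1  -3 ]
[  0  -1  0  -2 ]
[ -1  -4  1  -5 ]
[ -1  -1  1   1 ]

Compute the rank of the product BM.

First compute BM:
[[ -6, -34,   6, -50],
 [  5,  29,  -5,  43],
 [  1,   7,  -1,  11]]
Now row reduce the product.
R2 ← R2 + (5/6)·R1: [0, 2/3, 0, 4/3]
R3 ← R3 + (1/6)·R1: [0, 4/3, 0, 8/3]
R3 ← R3 − (2)·R2: [0, 0, 0, 0]
2 nonzero rows, so rank(BM) = 2.

2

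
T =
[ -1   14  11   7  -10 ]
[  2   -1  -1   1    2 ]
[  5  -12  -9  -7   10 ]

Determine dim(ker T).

2

Row reduce to echelon form.
R2 ← R2 + (2)·R1: [0, 27, 21, 15, -18]
R3 ← R3 + (5)·R1: [0, 58, 46, 28, -40]
R3 ← R3 − (58/27)·R2: [0, 0, 8/9, -38/9, -4/3]
3 nonzero rows, so rank(T) = 3.
T has 5 columns; by rank–nullity, nullity = 5 − 3 = 2.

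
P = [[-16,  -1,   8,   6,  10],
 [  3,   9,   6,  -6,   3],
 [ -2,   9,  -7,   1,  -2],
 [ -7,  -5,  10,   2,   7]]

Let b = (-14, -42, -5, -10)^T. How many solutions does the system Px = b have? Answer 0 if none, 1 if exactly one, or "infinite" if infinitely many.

infinite

Row reduce the augmented matrix [P | b].
R2 ← R2 + (3/16)·R1: [0, 141/16, 15/2, -39/8, 39/8, -357/8]
R3 ← R3 − (1/8)·R1: [0, 73/8, -8, 1/4, -13/4, -13/4]
R4 ← R4 − (7/16)·R1: [0, -73/16, 13/2, -5/8, 21/8, -31/8]
R3 ← R3 − (146/141)·R2: [0, 0, -741/47, 249/47, -390/47, 2019/47]
R4 ← R4 + (73/141)·R2: [0, 0, 488/47, -148/47, 242/47, -1268/47]
R4 ← R4 + (488/741)·R3: [0, 0, 0, 84/247, -6/19, 324/247]
The echelon form has 4 nonzero rows, and every pivot lies in the first 5 columns, so rank(P) = rank([P|b]) = 4.
The system is consistent.
rank = 4 < 5 unknowns, so there are infinitely many solutions.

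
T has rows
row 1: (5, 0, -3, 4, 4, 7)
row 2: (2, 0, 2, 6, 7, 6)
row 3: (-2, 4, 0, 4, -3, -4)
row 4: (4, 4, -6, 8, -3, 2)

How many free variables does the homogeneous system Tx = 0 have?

2

Row reduce to echelon form.
R2 ← R2 − (2/5)·R1: [0, 0, 16/5, 22/5, 27/5, 16/5]
R3 ← R3 + (2/5)·R1: [0, 4, -6/5, 28/5, -7/5, -6/5]
R4 ← R4 − (4/5)·R1: [0, 4, -18/5, 24/5, -31/5, -18/5]
Swap R2 ↔ R3
R4 ← R4 − R2: [0, 0, -12/5, -4/5, -24/5, -12/5]
R4 ← R4 + (3/4)·R3: [0, 0, 0, 5/2, -3/4, 0]
4 nonzero rows, so rank(T) = 4.
T has 6 columns; by rank–nullity, nullity = 6 − 4 = 2.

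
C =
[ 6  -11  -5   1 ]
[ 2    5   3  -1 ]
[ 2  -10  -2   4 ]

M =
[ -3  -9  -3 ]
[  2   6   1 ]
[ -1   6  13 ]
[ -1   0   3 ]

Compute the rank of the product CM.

3

First compute CM:
[[-36, -150, -91],
 [  2,  30,  35],
 [-28, -90, -30]]
Now row reduce the product.
R2 ← R2 + (1/18)·R1: [0, 65/3, 539/18]
R3 ← R3 − (7/9)·R1: [0, 80/3, 367/9]
R3 ← R3 − (16/13)·R2: [0, 0, 51/13]
3 nonzero rows, so rank(CM) = 3.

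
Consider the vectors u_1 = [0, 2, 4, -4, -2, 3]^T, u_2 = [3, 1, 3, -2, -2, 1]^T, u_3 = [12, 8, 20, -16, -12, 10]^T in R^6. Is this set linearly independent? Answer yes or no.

Form the matrix with these vectors as rows and row reduce.
Swap R1 ↔ R2
R3 ← R3 − (4)·R1: [0, 4, 8, -8, -4, 6]
R3 ← R3 − (2)·R2: [0, 0, 0, 0, 0, 0]
2 nonzero rows, so the 3 vectors span a space of dimension 2.
Since 2 < 3, the vectors are linearly dependent.

no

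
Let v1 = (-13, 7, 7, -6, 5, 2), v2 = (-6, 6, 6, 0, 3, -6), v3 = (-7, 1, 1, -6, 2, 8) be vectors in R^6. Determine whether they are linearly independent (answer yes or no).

Form the matrix with these vectors as rows and row reduce.
R2 ← R2 − (6/13)·R1: [0, 36/13, 36/13, 36/13, 9/13, -90/13]
R3 ← R3 − (7/13)·R1: [0, -36/13, -36/13, -36/13, -9/13, 90/13]
R3 ← R3 + R2: [0, 0, 0, 0, 0, 0]
2 nonzero rows, so the 3 vectors span a space of dimension 2.
Since 2 < 3, the vectors are linearly dependent.

no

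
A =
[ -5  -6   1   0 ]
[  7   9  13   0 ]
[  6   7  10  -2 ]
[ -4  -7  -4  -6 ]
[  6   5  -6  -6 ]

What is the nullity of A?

1

Row reduce to echelon form.
R2 ← R2 + (7/5)·R1: [0, 3/5, 72/5, 0]
R3 ← R3 + (6/5)·R1: [0, -1/5, 56/5, -2]
R4 ← R4 − (4/5)·R1: [0, -11/5, -24/5, -6]
R5 ← R5 + (6/5)·R1: [0, -11/5, -24/5, -6]
R3 ← R3 + (1/3)·R2: [0, 0, 16, -2]
R4 ← R4 + (11/3)·R2: [0, 0, 48, -6]
R5 ← R5 + (11/3)·R2: [0, 0, 48, -6]
R4 ← R4 − (3)·R3: [0, 0, 0, 0]
R5 ← R5 − (3)·R3: [0, 0, 0, 0]
3 nonzero rows, so rank(A) = 3.
A has 4 columns; by rank–nullity, nullity = 4 − 3 = 1.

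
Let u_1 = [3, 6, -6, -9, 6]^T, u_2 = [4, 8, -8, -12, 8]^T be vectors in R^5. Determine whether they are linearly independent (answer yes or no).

Form the matrix with these vectors as rows and row reduce.
R2 ← R2 − (4/3)·R1: [0, 0, 0, 0, 0]
1 nonzero row, so the 2 vectors span a space of dimension 1.
Since 1 < 2, the vectors are linearly dependent.

no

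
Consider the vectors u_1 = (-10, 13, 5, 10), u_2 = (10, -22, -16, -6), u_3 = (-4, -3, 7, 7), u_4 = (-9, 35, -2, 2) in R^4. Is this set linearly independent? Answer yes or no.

yes

Form the matrix with these vectors as rows and row reduce.
R2 ← R2 + R1: [0, -9, -11, 4]
R3 ← R3 − (2/5)·R1: [0, -41/5, 5, 3]
R4 ← R4 − (9/10)·R1: [0, 233/10, -13/2, -7]
R3 ← R3 − (41/45)·R2: [0, 0, 676/45, -29/45]
R4 ← R4 + (233/90)·R2: [0, 0, -1574/45, 151/45]
R4 ← R4 + (787/338)·R3: [0, 0, 0, 627/338]
4 nonzero rows, so the 4 vectors span a space of dimension 4.
Since 4 = 4, the vectors are linearly independent.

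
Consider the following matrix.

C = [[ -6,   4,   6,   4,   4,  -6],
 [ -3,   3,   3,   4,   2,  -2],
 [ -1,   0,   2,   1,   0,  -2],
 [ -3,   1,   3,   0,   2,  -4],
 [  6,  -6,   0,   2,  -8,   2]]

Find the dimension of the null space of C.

Row reduce to echelon form.
R2 ← R2 − (1/2)·R1: [0, 1, 0, 2, 0, 1]
R3 ← R3 − (1/6)·R1: [0, -2/3, 1, 1/3, -2/3, -1]
R4 ← R4 − (1/2)·R1: [0, -1, 0, -2, 0, -1]
R5 ← R5 + R1: [0, -2, 6, 6, -4, -4]
R3 ← R3 + (2/3)·R2: [0, 0, 1, 5/3, -2/3, -1/3]
R4 ← R4 + R2: [0, 0, 0, 0, 0, 0]
R5 ← R5 + (2)·R2: [0, 0, 6, 10, -4, -2]
R5 ← R5 − (6)·R3: [0, 0, 0, 0, 0, 0]
3 nonzero rows, so rank(C) = 3.
C has 6 columns; by rank–nullity, nullity = 6 − 3 = 3.

3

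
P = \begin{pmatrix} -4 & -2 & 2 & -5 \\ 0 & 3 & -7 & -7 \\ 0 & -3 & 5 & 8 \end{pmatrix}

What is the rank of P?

3

Row reduce to echelon form.
R3 ← R3 + R2: [0, 0, -2, 1]
Echelon form has 3 nonzero rows, so rank(P) = 3.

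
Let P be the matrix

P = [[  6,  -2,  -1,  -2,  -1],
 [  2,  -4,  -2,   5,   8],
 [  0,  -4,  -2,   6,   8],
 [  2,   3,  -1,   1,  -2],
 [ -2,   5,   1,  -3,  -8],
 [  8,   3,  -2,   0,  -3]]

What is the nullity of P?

0

Row reduce to echelon form.
R2 ← R2 − (1/3)·R1: [0, -10/3, -5/3, 17/3, 25/3]
R4 ← R4 − (1/3)·R1: [0, 11/3, -2/3, 5/3, -5/3]
R5 ← R5 + (1/3)·R1: [0, 13/3, 2/3, -11/3, -25/3]
R6 ← R6 − (4/3)·R1: [0, 17/3, -2/3, 8/3, -5/3]
R3 ← R3 − (6/5)·R2: [0, 0, 0, -4/5, -2]
R4 ← R4 + (11/10)·R2: [0, 0, -5/2, 79/10, 15/2]
R5 ← R5 + (13/10)·R2: [0, 0, -3/2, 37/10, 5/2]
R6 ← R6 + (17/10)·R2: [0, 0, -7/2, 123/10, 25/2]
Swap R3 ↔ R4
R5 ← R5 − (3/5)·R3: [0, 0, 0, -26/25, -2]
R6 ← R6 − (7/5)·R3: [0, 0, 0, 31/25, 2]
R5 ← R5 − (13/10)·R4: [0, 0, 0, 0, 3/5]
R6 ← R6 + (31/20)·R4: [0, 0, 0, 0, -11/10]
R6 ← R6 + (11/6)·R5: [0, 0, 0, 0, 0]
5 nonzero rows, so rank(P) = 5.
P has 5 columns; by rank–nullity, nullity = 5 − 5 = 0.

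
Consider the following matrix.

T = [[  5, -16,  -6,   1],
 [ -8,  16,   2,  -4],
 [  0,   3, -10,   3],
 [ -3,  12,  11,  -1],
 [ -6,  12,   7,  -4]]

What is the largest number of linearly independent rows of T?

3

Row reduce to echelon form.
R2 ← R2 + (8/5)·R1: [0, -48/5, -38/5, -12/5]
R4 ← R4 + (3/5)·R1: [0, 12/5, 37/5, -2/5]
R5 ← R5 + (6/5)·R1: [0, -36/5, -1/5, -14/5]
R3 ← R3 + (5/16)·R2: [0, 0, -99/8, 9/4]
R4 ← R4 + (1/4)·R2: [0, 0, 11/2, -1]
R5 ← R5 − (3/4)·R2: [0, 0, 11/2, -1]
R4 ← R4 + (4/9)·R3: [0, 0, 0, 0]
R5 ← R5 + (4/9)·R3: [0, 0, 0, 0]
Echelon form has 3 nonzero rows, so rank(T) = 3.
The rank gives the maximum number of linearly independent rows: 3.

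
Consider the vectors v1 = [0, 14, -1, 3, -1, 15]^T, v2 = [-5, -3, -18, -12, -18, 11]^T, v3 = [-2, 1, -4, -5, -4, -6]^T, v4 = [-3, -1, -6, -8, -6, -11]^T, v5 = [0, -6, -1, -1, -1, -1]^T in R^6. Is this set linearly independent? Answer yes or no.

Form the matrix with these vectors as rows and row reduce.
Swap R1 ↔ R2
R3 ← R3 − (2/5)·R1: [0, 11/5, 16/5, -1/5, 16/5, -52/5]
R4 ← R4 − (3/5)·R1: [0, 4/5, 24/5, -4/5, 24/5, -88/5]
R3 ← R3 − (11/70)·R2: [0, 0, 47/14, -47/70, 47/14, -893/70]
R4 ← R4 − (2/35)·R2: [0, 0, 34/7, -34/35, 34/7, -646/35]
R5 ← R5 + (3/7)·R2: [0, 0, -10/7, 2/7, -10/7, 38/7]
R4 ← R4 − (68/47)·R3: [0, 0, 0, 0, 0, 0]
R5 ← R5 + (20/47)·R3: [0, 0, 0, 0, 0, 0]
3 nonzero rows, so the 5 vectors span a space of dimension 3.
Since 3 < 5, the vectors are linearly dependent.

no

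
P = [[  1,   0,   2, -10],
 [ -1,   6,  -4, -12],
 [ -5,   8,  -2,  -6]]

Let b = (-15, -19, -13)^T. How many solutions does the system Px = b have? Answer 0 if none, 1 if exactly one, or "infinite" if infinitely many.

infinite

Row reduce the augmented matrix [P | b].
R2 ← R2 + R1: [0, 6, -2, -22, -34]
R3 ← R3 + (5)·R1: [0, 8, 8, -56, -88]
R3 ← R3 − (4/3)·R2: [0, 0, 32/3, -80/3, -128/3]
The echelon form has 3 nonzero rows, and every pivot lies in the first 4 columns, so rank(P) = rank([P|b]) = 3.
The system is consistent.
rank = 3 < 4 unknowns, so there are infinitely many solutions.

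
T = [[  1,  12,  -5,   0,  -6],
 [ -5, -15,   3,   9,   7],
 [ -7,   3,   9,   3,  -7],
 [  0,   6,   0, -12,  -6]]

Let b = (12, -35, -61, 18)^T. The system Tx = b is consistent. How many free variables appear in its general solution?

1

Row reduce the augmented matrix [T | b].
R2 ← R2 + (5)·R1: [0, 45, -22, 9, -23, 25]
R3 ← R3 + (7)·R1: [0, 87, -26, 3, -49, 23]
R3 ← R3 − (29/15)·R2: [0, 0, 248/15, -72/5, -68/15, -76/3]
R4 ← R4 − (2/15)·R2: [0, 0, 44/15, -66/5, -44/15, 44/3]
R4 ← R4 − (11/62)·R3: [0, 0, 0, -330/31, -66/31, 594/31]
The echelon form has 4 nonzero rows, and every pivot lies in the first 5 columns, so rank(T) = rank([T|b]) = 4.
The system is consistent.
Free variables = (unknowns) − (rank) = 5 − 4 = 1.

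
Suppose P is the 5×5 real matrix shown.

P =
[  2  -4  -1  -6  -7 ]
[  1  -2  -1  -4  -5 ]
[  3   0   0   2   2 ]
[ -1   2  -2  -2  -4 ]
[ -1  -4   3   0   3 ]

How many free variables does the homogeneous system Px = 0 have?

Row reduce to echelon form.
R2 ← R2 − (1/2)·R1: [0, 0, -1/2, -1, -3/2]
R3 ← R3 − (3/2)·R1: [0, 6, 3/2, 11, 25/2]
R4 ← R4 + (1/2)·R1: [0, 0, -5/2, -5, -15/2]
R5 ← R5 + (1/2)·R1: [0, -6, 5/2, -3, -1/2]
Swap R2 ↔ R3
R5 ← R5 + R2: [0, 0, 4, 8, 12]
R4 ← R4 − (5)·R3: [0, 0, 0, 0, 0]
R5 ← R5 + (8)·R3: [0, 0, 0, 0, 0]
3 nonzero rows, so rank(P) = 3.
P has 5 columns; by rank–nullity, nullity = 5 − 3 = 2.

2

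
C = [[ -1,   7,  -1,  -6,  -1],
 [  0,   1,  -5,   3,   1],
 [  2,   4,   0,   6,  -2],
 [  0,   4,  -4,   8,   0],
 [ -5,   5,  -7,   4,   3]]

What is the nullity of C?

1

Row reduce to echelon form.
R3 ← R3 + (2)·R1: [0, 18, -2, -6, -4]
R5 ← R5 − (5)·R1: [0, -30, -2, 34, 8]
R3 ← R3 − (18)·R2: [0, 0, 88, -60, -22]
R4 ← R4 − (4)·R2: [0, 0, 16, -4, -4]
R5 ← R5 + (30)·R2: [0, 0, -152, 124, 38]
R4 ← R4 − (2/11)·R3: [0, 0, 0, 76/11, 0]
R5 ← R5 + (19/11)·R3: [0, 0, 0, 224/11, 0]
R5 ← R5 − (56/19)·R4: [0, 0, 0, 0, 0]
4 nonzero rows, so rank(C) = 4.
C has 5 columns; by rank–nullity, nullity = 5 − 4 = 1.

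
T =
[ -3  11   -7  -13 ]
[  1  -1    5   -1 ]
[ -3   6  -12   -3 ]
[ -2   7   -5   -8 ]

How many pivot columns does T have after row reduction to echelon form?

Row reduce to echelon form.
R2 ← R2 + (1/3)·R1: [0, 8/3, 8/3, -16/3]
R3 ← R3 − R1: [0, -5, -5, 10]
R4 ← R4 − (2/3)·R1: [0, -1/3, -1/3, 2/3]
R3 ← R3 + (15/8)·R2: [0, 0, 0, 0]
R4 ← R4 + (1/8)·R2: [0, 0, 0, 0]
Echelon form has 2 nonzero rows, so rank(T) = 2.
Each nonzero row contributes one pivot column: 2 pivot columns.

2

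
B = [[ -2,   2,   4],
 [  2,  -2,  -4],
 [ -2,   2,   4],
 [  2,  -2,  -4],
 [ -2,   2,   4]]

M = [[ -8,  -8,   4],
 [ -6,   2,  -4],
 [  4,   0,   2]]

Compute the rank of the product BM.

First compute BM:
[[ 20,  20,  -8],
 [-20, -20,   8],
 [ 20,  20,  -8],
 [-20, -20,   8],
 [ 20,  20,  -8]]
Now row reduce the product.
R2 ← R2 + R1: [0, 0, 0]
R3 ← R3 − R1: [0, 0, 0]
R4 ← R4 + R1: [0, 0, 0]
R5 ← R5 − R1: [0, 0, 0]
1 nonzero row, so rank(BM) = 1.

1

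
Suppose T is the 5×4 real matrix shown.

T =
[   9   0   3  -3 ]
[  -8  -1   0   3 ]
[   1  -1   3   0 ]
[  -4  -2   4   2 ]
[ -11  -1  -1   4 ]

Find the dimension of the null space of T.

Row reduce to echelon form.
R2 ← R2 + (8/9)·R1: [0, -1, 8/3, 1/3]
R3 ← R3 − (1/9)·R1: [0, -1, 8/3, 1/3]
R4 ← R4 + (4/9)·R1: [0, -2, 16/3, 2/3]
R5 ← R5 + (11/9)·R1: [0, -1, 8/3, 1/3]
R3 ← R3 − R2: [0, 0, 0, 0]
R4 ← R4 − (2)·R2: [0, 0, 0, 0]
R5 ← R5 − R2: [0, 0, 0, 0]
2 nonzero rows, so rank(T) = 2.
T has 4 columns; by rank–nullity, nullity = 4 − 2 = 2.

2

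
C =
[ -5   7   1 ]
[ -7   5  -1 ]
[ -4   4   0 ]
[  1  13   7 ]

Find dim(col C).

2

Row reduce to echelon form.
R2 ← R2 − (7/5)·R1: [0, -24/5, -12/5]
R3 ← R3 − (4/5)·R1: [0, -8/5, -4/5]
R4 ← R4 + (1/5)·R1: [0, 72/5, 36/5]
R3 ← R3 − (1/3)·R2: [0, 0, 0]
R4 ← R4 + (3)·R2: [0, 0, 0]
Echelon form has 2 nonzero rows, so rank(C) = 2.
The column space has dimension equal to the rank: 2.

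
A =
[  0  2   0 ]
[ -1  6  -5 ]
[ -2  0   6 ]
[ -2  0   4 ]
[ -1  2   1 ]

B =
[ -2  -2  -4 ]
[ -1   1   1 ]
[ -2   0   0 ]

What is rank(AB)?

3

First compute AB:
[[ -2,   2,   2],
 [  6,   8,  10],
 [ -8,   4,   8],
 [ -4,   4,   8],
 [ -2,   4,   6]]
Now row reduce the product.
R2 ← R2 + (3)·R1: [0, 14, 16]
R3 ← R3 − (4)·R1: [0, -4, 0]
R4 ← R4 − (2)·R1: [0, 0, 4]
R5 ← R5 − R1: [0, 2, 4]
R3 ← R3 + (2/7)·R2: [0, 0, 32/7]
R5 ← R5 − (1/7)·R2: [0, 0, 12/7]
R4 ← R4 − (7/8)·R3: [0, 0, 0]
R5 ← R5 − (3/8)·R3: [0, 0, 0]
3 nonzero rows, so rank(AB) = 3.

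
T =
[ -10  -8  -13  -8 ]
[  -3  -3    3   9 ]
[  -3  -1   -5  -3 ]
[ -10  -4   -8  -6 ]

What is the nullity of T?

0

Row reduce to echelon form.
R2 ← R2 − (3/10)·R1: [0, -3/5, 69/10, 57/5]
R3 ← R3 − (3/10)·R1: [0, 7/5, -11/10, -3/5]
R4 ← R4 − R1: [0, 4, 5, 2]
R3 ← R3 + (7/3)·R2: [0, 0, 15, 26]
R4 ← R4 + (20/3)·R2: [0, 0, 51, 78]
R4 ← R4 − (17/5)·R3: [0, 0, 0, -52/5]
4 nonzero rows, so rank(T) = 4.
T has 4 columns; by rank–nullity, nullity = 4 − 4 = 0.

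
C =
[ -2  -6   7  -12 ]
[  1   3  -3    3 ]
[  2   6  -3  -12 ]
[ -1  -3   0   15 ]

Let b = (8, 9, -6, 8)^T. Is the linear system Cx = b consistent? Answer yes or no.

Row reduce the augmented matrix [C | b].
R2 ← R2 + (1/2)·R1: [0, 0, 1/2, -3, 13]
R3 ← R3 + R1: [0, 0, 4, -24, 2]
R4 ← R4 − (1/2)·R1: [0, 0, -7/2, 21, 4]
R3 ← R3 − (8)·R2: [0, 0, 0, 0, -102]
R4 ← R4 + (7)·R2: [0, 0, 0, 0, 95]
R4 ← R4 + (95/102)·R3: [0, 0, 0, 0, 0]
The echelon form has 3 nonzero rows; the last pivot sits in the augmented column, so rank(C) = 2 but rank([C|b]) = 3.
Since the ranks differ, the system is inconsistent.

no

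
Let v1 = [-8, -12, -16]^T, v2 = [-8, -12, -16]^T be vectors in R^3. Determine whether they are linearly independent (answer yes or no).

no

Form the matrix with these vectors as rows and row reduce.
R2 ← R2 − R1: [0, 0, 0]
1 nonzero row, so the 2 vectors span a space of dimension 1.
Since 1 < 2, the vectors are linearly dependent.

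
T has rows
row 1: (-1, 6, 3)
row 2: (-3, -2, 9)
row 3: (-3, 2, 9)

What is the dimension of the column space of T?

Row reduce to echelon form.
R2 ← R2 − (3)·R1: [0, -20, 0]
R3 ← R3 − (3)·R1: [0, -16, 0]
R3 ← R3 − (4/5)·R2: [0, 0, 0]
Echelon form has 2 nonzero rows, so rank(T) = 2.
The column space has dimension equal to the rank: 2.

2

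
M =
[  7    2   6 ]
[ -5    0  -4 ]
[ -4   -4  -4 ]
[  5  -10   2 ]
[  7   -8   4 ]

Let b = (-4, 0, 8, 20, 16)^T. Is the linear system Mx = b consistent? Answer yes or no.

Row reduce the augmented matrix [M | b].
R2 ← R2 + (5/7)·R1: [0, 10/7, 2/7, -20/7]
R3 ← R3 + (4/7)·R1: [0, -20/7, -4/7, 40/7]
R4 ← R4 − (5/7)·R1: [0, -80/7, -16/7, 160/7]
R5 ← R5 − R1: [0, -10, -2, 20]
R3 ← R3 + (2)·R2: [0, 0, 0, 0]
R4 ← R4 + (8)·R2: [0, 0, 0, 0]
R5 ← R5 + (7)·R2: [0, 0, 0, 0]
The echelon form has 2 nonzero rows, and every pivot lies in the first 3 columns, so rank(M) = rank([M|b]) = 2.
The system is consistent.

yes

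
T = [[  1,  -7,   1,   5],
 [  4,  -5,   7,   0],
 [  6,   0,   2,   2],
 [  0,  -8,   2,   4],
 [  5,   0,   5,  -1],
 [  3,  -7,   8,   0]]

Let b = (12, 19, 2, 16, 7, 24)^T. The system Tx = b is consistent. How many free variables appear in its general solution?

Row reduce the augmented matrix [T | b].
R2 ← R2 − (4)·R1: [0, 23, 3, -20, -29]
R3 ← R3 − (6)·R1: [0, 42, -4, -28, -70]
R5 ← R5 − (5)·R1: [0, 35, 0, -26, -53]
R6 ← R6 − (3)·R1: [0, 14, 5, -15, -12]
R3 ← R3 − (42/23)·R2: [0, 0, -218/23, 196/23, -392/23]
R4 ← R4 + (8/23)·R2: [0, 0, 70/23, -68/23, 136/23]
R5 ← R5 − (35/23)·R2: [0, 0, -105/23, 102/23, -204/23]
R6 ← R6 − (14/23)·R2: [0, 0, 73/23, -65/23, 130/23]
R4 ← R4 + (35/109)·R3: [0, 0, 0, -24/109, 48/109]
R5 ← R5 − (105/218)·R3: [0, 0, 0, 36/109, -72/109]
R6 ← R6 + (73/218)·R3: [0, 0, 0, 3/109, -6/109]
R5 ← R5 + (3/2)·R4: [0, 0, 0, 0, 0]
R6 ← R6 + (1/8)·R4: [0, 0, 0, 0, 0]
The echelon form has 4 nonzero rows, and every pivot lies in the first 4 columns, so rank(T) = rank([T|b]) = 4.
The system is consistent.
Free variables = (unknowns) − (rank) = 4 − 4 = 0.

0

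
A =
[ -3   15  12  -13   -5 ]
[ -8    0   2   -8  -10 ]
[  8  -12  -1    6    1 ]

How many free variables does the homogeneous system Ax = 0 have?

2

Row reduce to echelon form.
R2 ← R2 − (8/3)·R1: [0, -40, -30, 80/3, 10/3]
R3 ← R3 + (8/3)·R1: [0, 28, 31, -86/3, -37/3]
R3 ← R3 + (7/10)·R2: [0, 0, 10, -10, -10]
3 nonzero rows, so rank(A) = 3.
A has 5 columns; by rank–nullity, nullity = 5 − 3 = 2.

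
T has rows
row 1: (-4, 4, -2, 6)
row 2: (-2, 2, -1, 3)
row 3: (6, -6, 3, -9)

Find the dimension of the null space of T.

3

Row reduce to echelon form.
R2 ← R2 − (1/2)·R1: [0, 0, 0, 0]
R3 ← R3 + (3/2)·R1: [0, 0, 0, 0]
1 nonzero row, so rank(T) = 1.
T has 4 columns; by rank–nullity, nullity = 4 − 1 = 3.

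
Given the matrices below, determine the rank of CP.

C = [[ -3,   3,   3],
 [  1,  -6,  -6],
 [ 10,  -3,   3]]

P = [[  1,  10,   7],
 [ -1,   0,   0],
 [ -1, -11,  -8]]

3

First compute CP:
[[ -9, -63, -45],
 [ 13,  76,  55],
 [ 10,  67,  46]]
Now row reduce the product.
R2 ← R2 + (13/9)·R1: [0, -15, -10]
R3 ← R3 + (10/9)·R1: [0, -3, -4]
R3 ← R3 − (1/5)·R2: [0, 0, -2]
3 nonzero rows, so rank(CP) = 3.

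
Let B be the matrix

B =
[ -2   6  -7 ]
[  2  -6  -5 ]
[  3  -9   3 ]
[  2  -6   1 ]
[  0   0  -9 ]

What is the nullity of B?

1

Row reduce to echelon form.
R2 ← R2 + R1: [0, 0, -12]
R3 ← R3 + (3/2)·R1: [0, 0, -15/2]
R4 ← R4 + R1: [0, 0, -6]
R3 ← R3 − (5/8)·R2: [0, 0, 0]
R4 ← R4 − (1/2)·R2: [0, 0, 0]
R5 ← R5 − (3/4)·R2: [0, 0, 0]
2 nonzero rows, so rank(B) = 2.
B has 3 columns; by rank–nullity, nullity = 3 − 2 = 1.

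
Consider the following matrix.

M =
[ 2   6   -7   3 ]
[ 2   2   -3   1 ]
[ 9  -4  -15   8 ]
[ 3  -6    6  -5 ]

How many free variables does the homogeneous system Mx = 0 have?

0

Row reduce to echelon form.
R2 ← R2 − R1: [0, -4, 4, -2]
R3 ← R3 − (9/2)·R1: [0, -31, 33/2, -11/2]
R4 ← R4 − (3/2)·R1: [0, -15, 33/2, -19/2]
R3 ← R3 − (31/4)·R2: [0, 0, -29/2, 10]
R4 ← R4 − (15/4)·R2: [0, 0, 3/2, -2]
R4 ← R4 + (3/29)·R3: [0, 0, 0, -28/29]
4 nonzero rows, so rank(M) = 4.
M has 4 columns; by rank–nullity, nullity = 4 − 4 = 0.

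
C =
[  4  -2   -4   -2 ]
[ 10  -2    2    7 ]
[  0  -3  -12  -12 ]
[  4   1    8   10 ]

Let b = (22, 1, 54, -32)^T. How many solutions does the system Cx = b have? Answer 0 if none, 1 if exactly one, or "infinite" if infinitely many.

Row reduce the augmented matrix [C | b].
R2 ← R2 − (5/2)·R1: [0, 3, 12, 12, -54]
R4 ← R4 − R1: [0, 3, 12, 12, -54]
R3 ← R3 + R2: [0, 0, 0, 0, 0]
R4 ← R4 − R2: [0, 0, 0, 0, 0]
The echelon form has 2 nonzero rows, and every pivot lies in the first 4 columns, so rank(C) = rank([C|b]) = 2.
The system is consistent.
rank = 2 < 4 unknowns, so there are infinitely many solutions.

infinite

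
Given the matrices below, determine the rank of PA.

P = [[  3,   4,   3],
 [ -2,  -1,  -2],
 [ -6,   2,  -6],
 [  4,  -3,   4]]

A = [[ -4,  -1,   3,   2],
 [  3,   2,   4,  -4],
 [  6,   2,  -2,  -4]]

First compute PA:
[[ 18,  11,  19, -22],
 [ -7,  -4,  -6,   8],
 [ -6,  -2,   2,   4],
 [ -1,  -2,  -8,   4]]
Now row reduce the product.
R2 ← R2 + (7/18)·R1: [0, 5/18, 25/18, -5/9]
R3 ← R3 + (1/3)·R1: [0, 5/3, 25/3, -10/3]
R4 ← R4 + (1/18)·R1: [0, -25/18, -125/18, 25/9]
R3 ← R3 − (6)·R2: [0, 0, 0, 0]
R4 ← R4 + (5)·R2: [0, 0, 0, 0]
2 nonzero rows, so rank(PA) = 2.

2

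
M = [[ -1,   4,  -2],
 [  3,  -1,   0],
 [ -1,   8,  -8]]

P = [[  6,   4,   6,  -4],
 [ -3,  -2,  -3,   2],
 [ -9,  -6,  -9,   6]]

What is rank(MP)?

1

First compute MP:
[[  0,   0,   0,   0],
 [ 21,  14,  21, -14],
 [ 42,  28,  42, -28]]
Now row reduce the product.
Swap R1 ↔ R2
R3 ← R3 − (2)·R1: [0, 0, 0, 0]
1 nonzero row, so rank(MP) = 1.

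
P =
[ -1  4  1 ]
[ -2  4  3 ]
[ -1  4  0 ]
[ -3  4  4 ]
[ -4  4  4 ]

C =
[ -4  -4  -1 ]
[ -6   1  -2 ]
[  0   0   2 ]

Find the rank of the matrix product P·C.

3

First compute PC:
[[-20,   8,  -5],
 [-16,  12,   0],
 [-20,   8,  -7],
 [-12,  16,   3],
 [ -8,  20,   4]]
Now row reduce the product.
R2 ← R2 − (4/5)·R1: [0, 28/5, 4]
R3 ← R3 − R1: [0, 0, -2]
R4 ← R4 − (3/5)·R1: [0, 56/5, 6]
R5 ← R5 − (2/5)·R1: [0, 84/5, 6]
R4 ← R4 − (2)·R2: [0, 0, -2]
R5 ← R5 − (3)·R2: [0, 0, -6]
R4 ← R4 − R3: [0, 0, 0]
R5 ← R5 − (3)·R3: [0, 0, 0]
3 nonzero rows, so rank(PC) = 3.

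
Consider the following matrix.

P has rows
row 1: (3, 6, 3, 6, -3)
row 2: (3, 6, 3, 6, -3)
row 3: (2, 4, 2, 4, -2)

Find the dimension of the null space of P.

Row reduce to echelon form.
R2 ← R2 − R1: [0, 0, 0, 0, 0]
R3 ← R3 − (2/3)·R1: [0, 0, 0, 0, 0]
1 nonzero row, so rank(P) = 1.
P has 5 columns; by rank–nullity, nullity = 5 − 1 = 4.

4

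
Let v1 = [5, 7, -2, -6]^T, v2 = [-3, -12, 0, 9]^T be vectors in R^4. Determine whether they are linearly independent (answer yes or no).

Form the matrix with these vectors as rows and row reduce.
R2 ← R2 + (3/5)·R1: [0, -39/5, -6/5, 27/5]
2 nonzero rows, so the 2 vectors span a space of dimension 2.
Since 2 = 2, the vectors are linearly independent.

yes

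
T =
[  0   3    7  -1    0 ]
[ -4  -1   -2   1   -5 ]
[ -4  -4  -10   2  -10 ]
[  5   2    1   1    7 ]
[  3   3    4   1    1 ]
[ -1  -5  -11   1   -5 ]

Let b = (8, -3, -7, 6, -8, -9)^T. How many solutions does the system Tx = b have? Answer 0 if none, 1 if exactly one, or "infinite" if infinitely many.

Row reduce the augmented matrix [T | b].
Swap R1 ↔ R2
R3 ← R3 − R1: [0, -3, -8, 1, -5, -4]
R4 ← R4 + (5/4)·R1: [0, 3/4, -3/2, 9/4, 3/4, 9/4]
R5 ← R5 + (3/4)·R1: [0, 9/4, 5/2, 7/4, -11/4, -41/4]
R6 ← R6 − (1/4)·R1: [0, -19/4, -21/2, 3/4, -15/4, -33/4]
R3 ← R3 + R2: [0, 0, -1, 0, -5, 4]
R4 ← R4 − (1/4)·R2: [0, 0, -13/4, 5/2, 3/4, 1/4]
R5 ← R5 − (3/4)·R2: [0, 0, -11/4, 5/2, -11/4, -65/4]
R6 ← R6 + (19/12)·R2: [0, 0, 7/12, -5/6, -15/4, 53/12]
R4 ← R4 − (13/4)·R3: [0, 0, 0, 5/2, 17, -51/4]
R5 ← R5 − (11/4)·R3: [0, 0, 0, 5/2, 11, -109/4]
R6 ← R6 + (7/12)·R3: [0, 0, 0, -5/6, -20/3, 27/4]
R5 ← R5 − R4: [0, 0, 0, 0, -6, -29/2]
R6 ← R6 + (1/3)·R4: [0, 0, 0, 0, -1, 5/2]
R6 ← R6 − (1/6)·R5: [0, 0, 0, 0, 0, 59/12]
The echelon form has 6 nonzero rows; the last pivot sits in the augmented column, so rank(T) = 5 but rank([T|b]) = 6.
Since the ranks differ, the system is inconsistent.
It has no solutions.

0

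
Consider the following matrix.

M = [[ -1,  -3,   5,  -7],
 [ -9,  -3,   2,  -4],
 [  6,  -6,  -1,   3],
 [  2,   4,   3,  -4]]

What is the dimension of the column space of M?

4

Row reduce to echelon form.
R2 ← R2 − (9)·R1: [0, 24, -43, 59]
R3 ← R3 + (6)·R1: [0, -24, 29, -39]
R4 ← R4 + (2)·R1: [0, -2, 13, -18]
R3 ← R3 + R2: [0, 0, -14, 20]
R4 ← R4 + (1/12)·R2: [0, 0, 113/12, -157/12]
R4 ← R4 + (113/168)·R3: [0, 0, 0, 31/84]
Echelon form has 4 nonzero rows, so rank(M) = 4.
The column space has dimension equal to the rank: 4.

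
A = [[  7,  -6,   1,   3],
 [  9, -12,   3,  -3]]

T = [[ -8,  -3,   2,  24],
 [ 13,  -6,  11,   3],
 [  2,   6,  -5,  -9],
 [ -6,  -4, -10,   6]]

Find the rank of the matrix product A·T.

First compute AT:
[[-150,   9, -87, 159],
 [-204,  75, -99, 135]]
Now row reduce the product.
R2 ← R2 − (34/25)·R1: [0, 1569/25, 483/25, -2031/25]
2 nonzero rows, so rank(AT) = 2.

2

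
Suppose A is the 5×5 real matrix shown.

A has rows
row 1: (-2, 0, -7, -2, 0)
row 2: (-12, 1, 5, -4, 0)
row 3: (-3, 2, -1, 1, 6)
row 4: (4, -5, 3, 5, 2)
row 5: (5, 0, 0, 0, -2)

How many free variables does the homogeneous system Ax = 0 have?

Row reduce to echelon form.
R2 ← R2 − (6)·R1: [0, 1, 47, 8, 0]
R3 ← R3 − (3/2)·R1: [0, 2, 19/2, 4, 6]
R4 ← R4 + (2)·R1: [0, -5, -11, 1, 2]
R5 ← R5 + (5/2)·R1: [0, 0, -35/2, -5, -2]
R3 ← R3 − (2)·R2: [0, 0, -169/2, -12, 6]
R4 ← R4 + (5)·R2: [0, 0, 224, 41, 2]
R4 ← R4 + (448/169)·R3: [0, 0, 0, 1553/169, 3026/169]
R5 ← R5 − (35/169)·R3: [0, 0, 0, -425/169, -548/169]
R5 ← R5 + (425/1553)·R4: [0, 0, 0, 0, 2574/1553]
5 nonzero rows, so rank(A) = 5.
A has 5 columns; by rank–nullity, nullity = 5 − 5 = 0.

0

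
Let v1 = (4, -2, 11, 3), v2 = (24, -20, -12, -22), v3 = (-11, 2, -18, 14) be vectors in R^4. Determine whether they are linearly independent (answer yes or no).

Form the matrix with these vectors as rows and row reduce.
R2 ← R2 − (6)·R1: [0, -8, -78, -40]
R3 ← R3 + (11/4)·R1: [0, -7/2, 49/4, 89/4]
R3 ← R3 − (7/16)·R2: [0, 0, 371/8, 159/4]
3 nonzero rows, so the 3 vectors span a space of dimension 3.
Since 3 = 3, the vectors are linearly independent.

yes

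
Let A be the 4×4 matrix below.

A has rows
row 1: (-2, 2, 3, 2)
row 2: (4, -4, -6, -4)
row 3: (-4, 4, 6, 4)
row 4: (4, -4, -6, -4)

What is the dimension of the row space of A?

1

Row reduce to echelon form.
R2 ← R2 + (2)·R1: [0, 0, 0, 0]
R3 ← R3 − (2)·R1: [0, 0, 0, 0]
R4 ← R4 + (2)·R1: [0, 0, 0, 0]
Echelon form has 1 nonzero row, so rank(A) = 1.
The row space has dimension equal to the rank: 1.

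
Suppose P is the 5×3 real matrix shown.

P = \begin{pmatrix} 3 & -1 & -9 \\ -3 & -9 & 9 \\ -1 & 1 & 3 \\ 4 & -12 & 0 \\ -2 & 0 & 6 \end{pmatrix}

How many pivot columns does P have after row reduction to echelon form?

Row reduce to echelon form.
R2 ← R2 + R1: [0, -10, 0]
R3 ← R3 + (1/3)·R1: [0, 2/3, 0]
R4 ← R4 − (4/3)·R1: [0, -32/3, 12]
R5 ← R5 + (2/3)·R1: [0, -2/3, 0]
R3 ← R3 + (1/15)·R2: [0, 0, 0]
R4 ← R4 − (16/15)·R2: [0, 0, 12]
R5 ← R5 − (1/15)·R2: [0, 0, 0]
Swap R3 ↔ R4
Echelon form has 3 nonzero rows, so rank(P) = 3.
Each nonzero row contributes one pivot column: 3 pivot columns.

3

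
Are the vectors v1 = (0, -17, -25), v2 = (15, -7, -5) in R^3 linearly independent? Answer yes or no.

Form the matrix with these vectors as rows and row reduce.
Swap R1 ↔ R2
2 nonzero rows, so the 2 vectors span a space of dimension 2.
Since 2 = 2, the vectors are linearly independent.

yes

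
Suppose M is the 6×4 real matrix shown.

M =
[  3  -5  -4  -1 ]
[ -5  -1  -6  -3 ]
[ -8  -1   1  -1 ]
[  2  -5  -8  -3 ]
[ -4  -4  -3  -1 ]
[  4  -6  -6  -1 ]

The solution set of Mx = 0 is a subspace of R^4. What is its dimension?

Row reduce to echelon form.
R2 ← R2 + (5/3)·R1: [0, -28/3, -38/3, -14/3]
R3 ← R3 + (8/3)·R1: [0, -43/3, -29/3, -11/3]
R4 ← R4 − (2/3)·R1: [0, -5/3, -16/3, -7/3]
R5 ← R5 + (4/3)·R1: [0, -32/3, -25/3, -7/3]
R6 ← R6 − (4/3)·R1: [0, 2/3, -2/3, 1/3]
R3 ← R3 − (43/28)·R2: [0, 0, 137/14, 7/2]
R4 ← R4 − (5/28)·R2: [0, 0, -43/14, -3/2]
R5 ← R5 − (8/7)·R2: [0, 0, 43/7, 3]
R6 ← R6 + (1/14)·R2: [0, 0, -11/7, 0]
R4 ← R4 + (43/137)·R3: [0, 0, 0, -55/137]
R5 ← R5 − (86/137)·R3: [0, 0, 0, 110/137]
R6 ← R6 + (22/137)·R3: [0, 0, 0, 77/137]
R5 ← R5 + (2)·R4: [0, 0, 0, 0]
R6 ← R6 + (7/5)·R4: [0, 0, 0, 0]
4 nonzero rows, so rank(M) = 4.
M has 4 columns; by rank–nullity, nullity = 4 − 4 = 0.

0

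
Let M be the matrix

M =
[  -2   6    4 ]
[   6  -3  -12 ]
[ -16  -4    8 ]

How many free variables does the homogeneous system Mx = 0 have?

Row reduce to echelon form.
R2 ← R2 + (3)·R1: [0, 15, 0]
R3 ← R3 − (8)·R1: [0, -52, -24]
R3 ← R3 + (52/15)·R2: [0, 0, -24]
3 nonzero rows, so rank(M) = 3.
M has 3 columns; by rank–nullity, nullity = 3 − 3 = 0.

0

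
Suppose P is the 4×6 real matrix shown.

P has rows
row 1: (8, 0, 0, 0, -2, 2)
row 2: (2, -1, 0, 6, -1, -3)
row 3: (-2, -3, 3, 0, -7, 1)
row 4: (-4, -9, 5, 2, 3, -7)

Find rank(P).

Row reduce to echelon form.
R2 ← R2 − (1/4)·R1: [0, -1, 0, 6, -1/2, -7/2]
R3 ← R3 + (1/4)·R1: [0, -3, 3, 0, -15/2, 3/2]
R4 ← R4 + (1/2)·R1: [0, -9, 5, 2, 2, -6]
R3 ← R3 − (3)·R2: [0, 0, 3, -18, -6, 12]
R4 ← R4 − (9)·R2: [0, 0, 5, -52, 13/2, 51/2]
R4 ← R4 − (5/3)·R3: [0, 0, 0, -22, 33/2, 11/2]
Echelon form has 4 nonzero rows, so rank(P) = 4.

4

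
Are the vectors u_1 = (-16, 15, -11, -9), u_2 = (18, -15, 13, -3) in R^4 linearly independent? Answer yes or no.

yes

Form the matrix with these vectors as rows and row reduce.
R2 ← R2 + (9/8)·R1: [0, 15/8, 5/8, -105/8]
2 nonzero rows, so the 2 vectors span a space of dimension 2.
Since 2 = 2, the vectors are linearly independent.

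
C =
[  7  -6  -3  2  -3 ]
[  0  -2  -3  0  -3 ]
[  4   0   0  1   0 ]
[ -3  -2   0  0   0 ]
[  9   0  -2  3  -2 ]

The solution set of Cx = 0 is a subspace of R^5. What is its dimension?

1

Row reduce to echelon form.
R3 ← R3 − (4/7)·R1: [0, 24/7, 12/7, -1/7, 12/7]
R4 ← R4 + (3/7)·R1: [0, -32/7, -9/7, 6/7, -9/7]
R5 ← R5 − (9/7)·R1: [0, 54/7, 13/7, 3/7, 13/7]
R3 ← R3 + (12/7)·R2: [0, 0, -24/7, -1/7, -24/7]
R4 ← R4 − (16/7)·R2: [0, 0, 39/7, 6/7, 39/7]
R5 ← R5 + (27/7)·R2: [0, 0, -68/7, 3/7, -68/7]
R4 ← R4 + (13/8)·R3: [0, 0, 0, 5/8, 0]
R5 ← R5 − (17/6)·R3: [0, 0, 0, 5/6, 0]
R5 ← R5 − (4/3)·R4: [0, 0, 0, 0, 0]
4 nonzero rows, so rank(C) = 4.
C has 5 columns; by rank–nullity, nullity = 5 − 4 = 1.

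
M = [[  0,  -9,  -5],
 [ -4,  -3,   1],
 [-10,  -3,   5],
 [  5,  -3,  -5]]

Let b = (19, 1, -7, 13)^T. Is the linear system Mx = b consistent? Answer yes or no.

Row reduce the augmented matrix [M | b].
Swap R1 ↔ R2
R3 ← R3 − (5/2)·R1: [0, 9/2, 5/2, -19/2]
R4 ← R4 + (5/4)·R1: [0, -27/4, -15/4, 57/4]
R3 ← R3 + (1/2)·R2: [0, 0, 0, 0]
R4 ← R4 − (3/4)·R2: [0, 0, 0, 0]
The echelon form has 2 nonzero rows, and every pivot lies in the first 3 columns, so rank(M) = rank([M|b]) = 2.
The system is consistent.

yes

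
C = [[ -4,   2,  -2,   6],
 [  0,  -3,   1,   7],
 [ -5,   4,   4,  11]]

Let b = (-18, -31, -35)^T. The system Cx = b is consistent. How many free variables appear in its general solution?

1

Row reduce the augmented matrix [C | b].
R3 ← R3 − (5/4)·R1: [0, 3/2, 13/2, 7/2, -25/2]
R3 ← R3 + (1/2)·R2: [0, 0, 7, 7, -28]
The echelon form has 3 nonzero rows, and every pivot lies in the first 4 columns, so rank(C) = rank([C|b]) = 3.
The system is consistent.
Free variables = (unknowns) − (rank) = 4 − 3 = 1.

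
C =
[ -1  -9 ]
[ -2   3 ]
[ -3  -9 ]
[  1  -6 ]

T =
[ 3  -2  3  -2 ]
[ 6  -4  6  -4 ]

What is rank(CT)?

1

First compute CT:
[[-57,  38, -57,  38],
 [ 12,  -8,  12,  -8],
 [-63,  42, -63,  42],
 [-33,  22, -33,  22]]
Now row reduce the product.
R2 ← R2 + (4/19)·R1: [0, 0, 0, 0]
R3 ← R3 − (21/19)·R1: [0, 0, 0, 0]
R4 ← R4 − (11/19)·R1: [0, 0, 0, 0]
1 nonzero row, so rank(CT) = 1.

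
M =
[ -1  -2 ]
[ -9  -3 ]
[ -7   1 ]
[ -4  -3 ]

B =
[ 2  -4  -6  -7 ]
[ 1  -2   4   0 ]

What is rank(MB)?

First compute MB:
[[ -4,   8,  -2,   7],
 [-21,  42,  42,  63],
 [-13,  26,  46,  49],
 [-11,  22,  12,  28]]
Now row reduce the product.
R2 ← R2 − (21/4)·R1: [0, 0, 105/2, 105/4]
R3 ← R3 − (13/4)·R1: [0, 0, 105/2, 105/4]
R4 ← R4 − (11/4)·R1: [0, 0, 35/2, 35/4]
R3 ← R3 − R2: [0, 0, 0, 0]
R4 ← R4 − (1/3)·R2: [0, 0, 0, 0]
2 nonzero rows, so rank(MB) = 2.

2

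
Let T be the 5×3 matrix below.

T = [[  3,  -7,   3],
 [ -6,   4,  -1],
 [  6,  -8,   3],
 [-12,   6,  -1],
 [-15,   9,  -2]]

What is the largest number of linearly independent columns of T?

Row reduce to echelon form.
R2 ← R2 + (2)·R1: [0, -10, 5]
R3 ← R3 − (2)·R1: [0, 6, -3]
R4 ← R4 + (4)·R1: [0, -22, 11]
R5 ← R5 + (5)·R1: [0, -26, 13]
R3 ← R3 + (3/5)·R2: [0, 0, 0]
R4 ← R4 − (11/5)·R2: [0, 0, 0]
R5 ← R5 − (13/5)·R2: [0, 0, 0]
Echelon form has 2 nonzero rows, so rank(T) = 2.
The rank gives the maximum number of linearly independent columns: 2.

2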